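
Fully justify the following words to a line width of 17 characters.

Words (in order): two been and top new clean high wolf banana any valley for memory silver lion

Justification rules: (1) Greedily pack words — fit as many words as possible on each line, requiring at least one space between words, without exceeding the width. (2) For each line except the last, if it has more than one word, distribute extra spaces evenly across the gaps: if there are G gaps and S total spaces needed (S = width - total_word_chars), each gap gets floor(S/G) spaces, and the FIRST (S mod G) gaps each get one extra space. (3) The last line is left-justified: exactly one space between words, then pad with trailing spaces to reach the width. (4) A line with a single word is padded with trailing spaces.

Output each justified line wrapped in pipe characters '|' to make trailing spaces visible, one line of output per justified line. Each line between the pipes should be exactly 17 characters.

Answer: |two  been and top|
|new   clean  high|
|wolf  banana  any|
|valley for memory|
|silver lion      |

Derivation:
Line 1: ['two', 'been', 'and', 'top'] (min_width=16, slack=1)
Line 2: ['new', 'clean', 'high'] (min_width=14, slack=3)
Line 3: ['wolf', 'banana', 'any'] (min_width=15, slack=2)
Line 4: ['valley', 'for', 'memory'] (min_width=17, slack=0)
Line 5: ['silver', 'lion'] (min_width=11, slack=6)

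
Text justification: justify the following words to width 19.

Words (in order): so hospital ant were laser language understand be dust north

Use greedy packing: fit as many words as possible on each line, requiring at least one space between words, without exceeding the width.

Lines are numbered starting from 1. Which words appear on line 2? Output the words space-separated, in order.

Answer: were laser language

Derivation:
Line 1: ['so', 'hospital', 'ant'] (min_width=15, slack=4)
Line 2: ['were', 'laser', 'language'] (min_width=19, slack=0)
Line 3: ['understand', 'be', 'dust'] (min_width=18, slack=1)
Line 4: ['north'] (min_width=5, slack=14)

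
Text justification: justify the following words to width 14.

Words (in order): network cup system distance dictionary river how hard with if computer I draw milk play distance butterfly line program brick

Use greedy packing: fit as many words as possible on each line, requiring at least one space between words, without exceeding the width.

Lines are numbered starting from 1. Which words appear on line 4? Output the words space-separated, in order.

Line 1: ['network', 'cup'] (min_width=11, slack=3)
Line 2: ['system'] (min_width=6, slack=8)
Line 3: ['distance'] (min_width=8, slack=6)
Line 4: ['dictionary'] (min_width=10, slack=4)
Line 5: ['river', 'how', 'hard'] (min_width=14, slack=0)
Line 6: ['with', 'if'] (min_width=7, slack=7)
Line 7: ['computer', 'I'] (min_width=10, slack=4)
Line 8: ['draw', 'milk', 'play'] (min_width=14, slack=0)
Line 9: ['distance'] (min_width=8, slack=6)
Line 10: ['butterfly', 'line'] (min_width=14, slack=0)
Line 11: ['program', 'brick'] (min_width=13, slack=1)

Answer: dictionary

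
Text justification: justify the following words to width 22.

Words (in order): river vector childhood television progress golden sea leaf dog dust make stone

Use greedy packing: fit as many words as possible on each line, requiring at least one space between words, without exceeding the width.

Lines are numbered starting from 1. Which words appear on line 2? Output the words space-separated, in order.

Answer: television progress

Derivation:
Line 1: ['river', 'vector', 'childhood'] (min_width=22, slack=0)
Line 2: ['television', 'progress'] (min_width=19, slack=3)
Line 3: ['golden', 'sea', 'leaf', 'dog'] (min_width=19, slack=3)
Line 4: ['dust', 'make', 'stone'] (min_width=15, slack=7)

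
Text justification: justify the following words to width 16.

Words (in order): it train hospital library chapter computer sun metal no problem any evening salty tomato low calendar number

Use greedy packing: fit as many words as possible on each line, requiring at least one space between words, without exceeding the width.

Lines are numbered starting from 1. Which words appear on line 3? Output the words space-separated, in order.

Answer: chapter computer

Derivation:
Line 1: ['it', 'train'] (min_width=8, slack=8)
Line 2: ['hospital', 'library'] (min_width=16, slack=0)
Line 3: ['chapter', 'computer'] (min_width=16, slack=0)
Line 4: ['sun', 'metal', 'no'] (min_width=12, slack=4)
Line 5: ['problem', 'any'] (min_width=11, slack=5)
Line 6: ['evening', 'salty'] (min_width=13, slack=3)
Line 7: ['tomato', 'low'] (min_width=10, slack=6)
Line 8: ['calendar', 'number'] (min_width=15, slack=1)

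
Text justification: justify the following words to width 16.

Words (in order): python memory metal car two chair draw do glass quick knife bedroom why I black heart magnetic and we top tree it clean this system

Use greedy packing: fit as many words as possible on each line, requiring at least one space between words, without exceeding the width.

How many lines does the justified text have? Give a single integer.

Line 1: ['python', 'memory'] (min_width=13, slack=3)
Line 2: ['metal', 'car', 'two'] (min_width=13, slack=3)
Line 3: ['chair', 'draw', 'do'] (min_width=13, slack=3)
Line 4: ['glass', 'quick'] (min_width=11, slack=5)
Line 5: ['knife', 'bedroom'] (min_width=13, slack=3)
Line 6: ['why', 'I', 'black'] (min_width=11, slack=5)
Line 7: ['heart', 'magnetic'] (min_width=14, slack=2)
Line 8: ['and', 'we', 'top', 'tree'] (min_width=15, slack=1)
Line 9: ['it', 'clean', 'this'] (min_width=13, slack=3)
Line 10: ['system'] (min_width=6, slack=10)
Total lines: 10

Answer: 10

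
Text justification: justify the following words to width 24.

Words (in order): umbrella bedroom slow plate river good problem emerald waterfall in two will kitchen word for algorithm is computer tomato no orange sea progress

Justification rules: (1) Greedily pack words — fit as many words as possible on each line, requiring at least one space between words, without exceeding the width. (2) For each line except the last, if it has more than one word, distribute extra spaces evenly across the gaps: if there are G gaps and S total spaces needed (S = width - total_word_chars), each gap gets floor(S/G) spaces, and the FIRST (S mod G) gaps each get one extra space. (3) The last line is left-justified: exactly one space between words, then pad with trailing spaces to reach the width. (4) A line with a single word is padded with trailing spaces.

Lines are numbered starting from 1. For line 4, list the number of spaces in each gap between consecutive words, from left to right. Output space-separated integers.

Answer: 2 2 2

Derivation:
Line 1: ['umbrella', 'bedroom', 'slow'] (min_width=21, slack=3)
Line 2: ['plate', 'river', 'good', 'problem'] (min_width=24, slack=0)
Line 3: ['emerald', 'waterfall', 'in', 'two'] (min_width=24, slack=0)
Line 4: ['will', 'kitchen', 'word', 'for'] (min_width=21, slack=3)
Line 5: ['algorithm', 'is', 'computer'] (min_width=21, slack=3)
Line 6: ['tomato', 'no', 'orange', 'sea'] (min_width=20, slack=4)
Line 7: ['progress'] (min_width=8, slack=16)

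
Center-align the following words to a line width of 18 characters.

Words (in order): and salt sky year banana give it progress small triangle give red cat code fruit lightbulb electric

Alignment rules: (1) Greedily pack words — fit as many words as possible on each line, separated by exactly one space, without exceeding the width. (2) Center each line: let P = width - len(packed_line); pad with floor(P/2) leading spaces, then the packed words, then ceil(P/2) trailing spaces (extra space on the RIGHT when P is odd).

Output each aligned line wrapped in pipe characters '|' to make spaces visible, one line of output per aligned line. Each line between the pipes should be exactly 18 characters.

Answer: |and salt sky year |
|  banana give it  |
|  progress small  |
|triangle give red |
|  cat code fruit  |
|lightbulb electric|

Derivation:
Line 1: ['and', 'salt', 'sky', 'year'] (min_width=17, slack=1)
Line 2: ['banana', 'give', 'it'] (min_width=14, slack=4)
Line 3: ['progress', 'small'] (min_width=14, slack=4)
Line 4: ['triangle', 'give', 'red'] (min_width=17, slack=1)
Line 5: ['cat', 'code', 'fruit'] (min_width=14, slack=4)
Line 6: ['lightbulb', 'electric'] (min_width=18, slack=0)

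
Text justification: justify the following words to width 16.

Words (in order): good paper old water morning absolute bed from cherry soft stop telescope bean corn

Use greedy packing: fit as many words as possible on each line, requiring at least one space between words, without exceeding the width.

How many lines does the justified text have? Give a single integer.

Line 1: ['good', 'paper', 'old'] (min_width=14, slack=2)
Line 2: ['water', 'morning'] (min_width=13, slack=3)
Line 3: ['absolute', 'bed'] (min_width=12, slack=4)
Line 4: ['from', 'cherry', 'soft'] (min_width=16, slack=0)
Line 5: ['stop', 'telescope'] (min_width=14, slack=2)
Line 6: ['bean', 'corn'] (min_width=9, slack=7)
Total lines: 6

Answer: 6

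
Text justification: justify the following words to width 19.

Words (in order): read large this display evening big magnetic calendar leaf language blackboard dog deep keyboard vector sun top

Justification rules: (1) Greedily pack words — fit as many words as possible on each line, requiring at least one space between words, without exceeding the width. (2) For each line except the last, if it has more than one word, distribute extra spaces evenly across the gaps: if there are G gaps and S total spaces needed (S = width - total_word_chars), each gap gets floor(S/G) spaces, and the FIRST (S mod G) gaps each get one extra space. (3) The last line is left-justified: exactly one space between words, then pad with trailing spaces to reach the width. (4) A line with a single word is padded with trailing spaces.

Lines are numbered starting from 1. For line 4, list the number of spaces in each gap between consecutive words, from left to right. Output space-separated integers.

Line 1: ['read', 'large', 'this'] (min_width=15, slack=4)
Line 2: ['display', 'evening', 'big'] (min_width=19, slack=0)
Line 3: ['magnetic', 'calendar'] (min_width=17, slack=2)
Line 4: ['leaf', 'language'] (min_width=13, slack=6)
Line 5: ['blackboard', 'dog', 'deep'] (min_width=19, slack=0)
Line 6: ['keyboard', 'vector', 'sun'] (min_width=19, slack=0)
Line 7: ['top'] (min_width=3, slack=16)

Answer: 7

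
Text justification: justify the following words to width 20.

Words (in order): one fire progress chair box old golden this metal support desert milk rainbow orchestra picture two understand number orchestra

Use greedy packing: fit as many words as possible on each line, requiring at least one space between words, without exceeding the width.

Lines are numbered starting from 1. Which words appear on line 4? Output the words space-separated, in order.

Answer: desert milk rainbow

Derivation:
Line 1: ['one', 'fire', 'progress'] (min_width=17, slack=3)
Line 2: ['chair', 'box', 'old', 'golden'] (min_width=20, slack=0)
Line 3: ['this', 'metal', 'support'] (min_width=18, slack=2)
Line 4: ['desert', 'milk', 'rainbow'] (min_width=19, slack=1)
Line 5: ['orchestra', 'picture'] (min_width=17, slack=3)
Line 6: ['two', 'understand'] (min_width=14, slack=6)
Line 7: ['number', 'orchestra'] (min_width=16, slack=4)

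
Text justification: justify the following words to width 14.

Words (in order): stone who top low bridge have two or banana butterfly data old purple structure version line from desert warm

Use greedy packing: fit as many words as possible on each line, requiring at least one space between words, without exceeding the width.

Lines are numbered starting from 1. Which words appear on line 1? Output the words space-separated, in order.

Line 1: ['stone', 'who', 'top'] (min_width=13, slack=1)
Line 2: ['low', 'bridge'] (min_width=10, slack=4)
Line 3: ['have', 'two', 'or'] (min_width=11, slack=3)
Line 4: ['banana'] (min_width=6, slack=8)
Line 5: ['butterfly', 'data'] (min_width=14, slack=0)
Line 6: ['old', 'purple'] (min_width=10, slack=4)
Line 7: ['structure'] (min_width=9, slack=5)
Line 8: ['version', 'line'] (min_width=12, slack=2)
Line 9: ['from', 'desert'] (min_width=11, slack=3)
Line 10: ['warm'] (min_width=4, slack=10)

Answer: stone who top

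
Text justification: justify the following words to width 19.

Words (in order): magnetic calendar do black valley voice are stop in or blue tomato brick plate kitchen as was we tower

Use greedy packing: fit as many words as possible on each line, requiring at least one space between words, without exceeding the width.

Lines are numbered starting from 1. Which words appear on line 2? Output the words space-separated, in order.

Answer: do black valley

Derivation:
Line 1: ['magnetic', 'calendar'] (min_width=17, slack=2)
Line 2: ['do', 'black', 'valley'] (min_width=15, slack=4)
Line 3: ['voice', 'are', 'stop', 'in'] (min_width=17, slack=2)
Line 4: ['or', 'blue', 'tomato'] (min_width=14, slack=5)
Line 5: ['brick', 'plate', 'kitchen'] (min_width=19, slack=0)
Line 6: ['as', 'was', 'we', 'tower'] (min_width=15, slack=4)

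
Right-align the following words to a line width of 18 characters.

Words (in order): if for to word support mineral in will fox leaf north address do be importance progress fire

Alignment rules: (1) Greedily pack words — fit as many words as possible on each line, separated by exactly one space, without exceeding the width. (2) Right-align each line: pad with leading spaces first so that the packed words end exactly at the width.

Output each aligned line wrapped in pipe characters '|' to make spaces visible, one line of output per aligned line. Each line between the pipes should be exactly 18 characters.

Answer: |    if for to word|
|support mineral in|
|     will fox leaf|
|  north address do|
|     be importance|
|     progress fire|

Derivation:
Line 1: ['if', 'for', 'to', 'word'] (min_width=14, slack=4)
Line 2: ['support', 'mineral', 'in'] (min_width=18, slack=0)
Line 3: ['will', 'fox', 'leaf'] (min_width=13, slack=5)
Line 4: ['north', 'address', 'do'] (min_width=16, slack=2)
Line 5: ['be', 'importance'] (min_width=13, slack=5)
Line 6: ['progress', 'fire'] (min_width=13, slack=5)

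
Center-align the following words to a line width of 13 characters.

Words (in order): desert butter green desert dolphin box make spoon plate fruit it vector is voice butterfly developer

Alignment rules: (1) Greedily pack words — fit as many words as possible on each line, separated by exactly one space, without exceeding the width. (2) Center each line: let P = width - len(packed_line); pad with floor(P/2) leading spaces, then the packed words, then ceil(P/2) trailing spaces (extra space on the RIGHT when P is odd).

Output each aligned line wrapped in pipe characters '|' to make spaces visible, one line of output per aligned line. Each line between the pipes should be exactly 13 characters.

Answer: |desert butter|
|green desert |
| dolphin box |
| make spoon  |
| plate fruit |
|it vector is |
|    voice    |
|  butterfly  |
|  developer  |

Derivation:
Line 1: ['desert', 'butter'] (min_width=13, slack=0)
Line 2: ['green', 'desert'] (min_width=12, slack=1)
Line 3: ['dolphin', 'box'] (min_width=11, slack=2)
Line 4: ['make', 'spoon'] (min_width=10, slack=3)
Line 5: ['plate', 'fruit'] (min_width=11, slack=2)
Line 6: ['it', 'vector', 'is'] (min_width=12, slack=1)
Line 7: ['voice'] (min_width=5, slack=8)
Line 8: ['butterfly'] (min_width=9, slack=4)
Line 9: ['developer'] (min_width=9, slack=4)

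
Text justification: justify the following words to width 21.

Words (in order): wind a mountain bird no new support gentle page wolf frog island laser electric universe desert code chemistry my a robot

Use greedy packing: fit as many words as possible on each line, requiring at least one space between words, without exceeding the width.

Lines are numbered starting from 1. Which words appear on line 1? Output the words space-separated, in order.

Line 1: ['wind', 'a', 'mountain', 'bird'] (min_width=20, slack=1)
Line 2: ['no', 'new', 'support', 'gentle'] (min_width=21, slack=0)
Line 3: ['page', 'wolf', 'frog', 'island'] (min_width=21, slack=0)
Line 4: ['laser', 'electric'] (min_width=14, slack=7)
Line 5: ['universe', 'desert', 'code'] (min_width=20, slack=1)
Line 6: ['chemistry', 'my', 'a', 'robot'] (min_width=20, slack=1)

Answer: wind a mountain bird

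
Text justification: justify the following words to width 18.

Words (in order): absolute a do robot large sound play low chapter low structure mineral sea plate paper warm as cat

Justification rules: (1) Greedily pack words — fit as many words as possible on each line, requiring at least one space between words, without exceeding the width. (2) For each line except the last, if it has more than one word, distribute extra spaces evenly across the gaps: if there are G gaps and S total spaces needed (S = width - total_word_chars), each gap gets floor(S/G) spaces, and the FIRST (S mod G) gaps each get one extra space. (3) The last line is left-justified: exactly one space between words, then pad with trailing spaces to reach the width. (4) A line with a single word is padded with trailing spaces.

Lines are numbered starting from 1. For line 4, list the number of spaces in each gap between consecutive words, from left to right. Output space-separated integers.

Answer: 6

Derivation:
Line 1: ['absolute', 'a', 'do'] (min_width=13, slack=5)
Line 2: ['robot', 'large', 'sound'] (min_width=17, slack=1)
Line 3: ['play', 'low', 'chapter'] (min_width=16, slack=2)
Line 4: ['low', 'structure'] (min_width=13, slack=5)
Line 5: ['mineral', 'sea', 'plate'] (min_width=17, slack=1)
Line 6: ['paper', 'warm', 'as', 'cat'] (min_width=17, slack=1)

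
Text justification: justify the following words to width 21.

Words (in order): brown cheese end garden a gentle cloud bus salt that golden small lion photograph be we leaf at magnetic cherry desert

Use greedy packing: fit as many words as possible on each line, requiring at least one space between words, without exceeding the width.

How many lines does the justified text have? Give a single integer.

Line 1: ['brown', 'cheese', 'end'] (min_width=16, slack=5)
Line 2: ['garden', 'a', 'gentle', 'cloud'] (min_width=21, slack=0)
Line 3: ['bus', 'salt', 'that', 'golden'] (min_width=20, slack=1)
Line 4: ['small', 'lion', 'photograph'] (min_width=21, slack=0)
Line 5: ['be', 'we', 'leaf', 'at'] (min_width=13, slack=8)
Line 6: ['magnetic', 'cherry'] (min_width=15, slack=6)
Line 7: ['desert'] (min_width=6, slack=15)
Total lines: 7

Answer: 7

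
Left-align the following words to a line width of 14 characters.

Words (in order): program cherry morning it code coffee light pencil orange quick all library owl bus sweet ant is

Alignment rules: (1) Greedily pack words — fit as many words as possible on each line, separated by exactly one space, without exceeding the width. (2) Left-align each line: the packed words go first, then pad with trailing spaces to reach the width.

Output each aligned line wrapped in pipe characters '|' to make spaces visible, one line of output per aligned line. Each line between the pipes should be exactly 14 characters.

Answer: |program cherry|
|morning it    |
|code coffee   |
|light pencil  |
|orange quick  |
|all library   |
|owl bus sweet |
|ant is        |

Derivation:
Line 1: ['program', 'cherry'] (min_width=14, slack=0)
Line 2: ['morning', 'it'] (min_width=10, slack=4)
Line 3: ['code', 'coffee'] (min_width=11, slack=3)
Line 4: ['light', 'pencil'] (min_width=12, slack=2)
Line 5: ['orange', 'quick'] (min_width=12, slack=2)
Line 6: ['all', 'library'] (min_width=11, slack=3)
Line 7: ['owl', 'bus', 'sweet'] (min_width=13, slack=1)
Line 8: ['ant', 'is'] (min_width=6, slack=8)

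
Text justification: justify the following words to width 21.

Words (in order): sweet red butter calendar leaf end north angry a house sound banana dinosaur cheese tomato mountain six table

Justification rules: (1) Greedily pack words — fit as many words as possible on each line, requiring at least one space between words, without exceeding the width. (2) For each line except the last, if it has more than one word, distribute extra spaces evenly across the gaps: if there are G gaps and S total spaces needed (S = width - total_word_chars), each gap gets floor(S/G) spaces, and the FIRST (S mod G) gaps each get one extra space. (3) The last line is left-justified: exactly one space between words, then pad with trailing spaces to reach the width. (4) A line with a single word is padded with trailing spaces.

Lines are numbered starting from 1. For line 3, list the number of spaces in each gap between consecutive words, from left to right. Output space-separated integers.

Line 1: ['sweet', 'red', 'butter'] (min_width=16, slack=5)
Line 2: ['calendar', 'leaf', 'end'] (min_width=17, slack=4)
Line 3: ['north', 'angry', 'a', 'house'] (min_width=19, slack=2)
Line 4: ['sound', 'banana', 'dinosaur'] (min_width=21, slack=0)
Line 5: ['cheese', 'tomato'] (min_width=13, slack=8)
Line 6: ['mountain', 'six', 'table'] (min_width=18, slack=3)

Answer: 2 2 1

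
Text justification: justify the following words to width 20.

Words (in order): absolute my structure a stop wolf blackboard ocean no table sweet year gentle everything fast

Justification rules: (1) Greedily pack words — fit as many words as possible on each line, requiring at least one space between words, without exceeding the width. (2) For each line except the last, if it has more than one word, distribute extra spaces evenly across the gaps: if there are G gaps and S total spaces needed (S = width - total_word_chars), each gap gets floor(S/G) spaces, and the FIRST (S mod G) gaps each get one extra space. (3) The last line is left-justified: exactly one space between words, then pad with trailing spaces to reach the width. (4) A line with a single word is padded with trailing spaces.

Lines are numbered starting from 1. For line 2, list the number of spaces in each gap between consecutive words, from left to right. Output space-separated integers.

Answer: 3 3

Derivation:
Line 1: ['absolute', 'my'] (min_width=11, slack=9)
Line 2: ['structure', 'a', 'stop'] (min_width=16, slack=4)
Line 3: ['wolf', 'blackboard'] (min_width=15, slack=5)
Line 4: ['ocean', 'no', 'table', 'sweet'] (min_width=20, slack=0)
Line 5: ['year', 'gentle'] (min_width=11, slack=9)
Line 6: ['everything', 'fast'] (min_width=15, slack=5)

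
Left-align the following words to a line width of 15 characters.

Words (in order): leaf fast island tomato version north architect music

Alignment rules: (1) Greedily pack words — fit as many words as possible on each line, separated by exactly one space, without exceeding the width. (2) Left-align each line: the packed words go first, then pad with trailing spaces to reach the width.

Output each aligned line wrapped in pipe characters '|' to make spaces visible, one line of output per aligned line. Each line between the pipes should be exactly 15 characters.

Answer: |leaf fast      |
|island tomato  |
|version north  |
|architect music|

Derivation:
Line 1: ['leaf', 'fast'] (min_width=9, slack=6)
Line 2: ['island', 'tomato'] (min_width=13, slack=2)
Line 3: ['version', 'north'] (min_width=13, slack=2)
Line 4: ['architect', 'music'] (min_width=15, slack=0)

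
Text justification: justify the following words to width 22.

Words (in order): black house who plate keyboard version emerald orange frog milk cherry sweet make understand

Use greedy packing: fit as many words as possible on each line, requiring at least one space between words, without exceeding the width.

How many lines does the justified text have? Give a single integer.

Answer: 5

Derivation:
Line 1: ['black', 'house', 'who', 'plate'] (min_width=21, slack=1)
Line 2: ['keyboard', 'version'] (min_width=16, slack=6)
Line 3: ['emerald', 'orange', 'frog'] (min_width=19, slack=3)
Line 4: ['milk', 'cherry', 'sweet', 'make'] (min_width=22, slack=0)
Line 5: ['understand'] (min_width=10, slack=12)
Total lines: 5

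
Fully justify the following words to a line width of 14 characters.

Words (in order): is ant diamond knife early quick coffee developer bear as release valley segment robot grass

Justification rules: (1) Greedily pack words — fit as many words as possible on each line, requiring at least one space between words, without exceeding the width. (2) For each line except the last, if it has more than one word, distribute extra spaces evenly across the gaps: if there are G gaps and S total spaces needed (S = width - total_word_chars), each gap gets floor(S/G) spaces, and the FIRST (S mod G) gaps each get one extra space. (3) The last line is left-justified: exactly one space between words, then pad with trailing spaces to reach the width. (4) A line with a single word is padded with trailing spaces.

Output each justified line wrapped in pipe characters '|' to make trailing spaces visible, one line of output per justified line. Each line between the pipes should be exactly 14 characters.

Answer: |is ant diamond|
|knife    early|
|quick   coffee|
|developer bear|
|as     release|
|valley segment|
|robot grass   |

Derivation:
Line 1: ['is', 'ant', 'diamond'] (min_width=14, slack=0)
Line 2: ['knife', 'early'] (min_width=11, slack=3)
Line 3: ['quick', 'coffee'] (min_width=12, slack=2)
Line 4: ['developer', 'bear'] (min_width=14, slack=0)
Line 5: ['as', 'release'] (min_width=10, slack=4)
Line 6: ['valley', 'segment'] (min_width=14, slack=0)
Line 7: ['robot', 'grass'] (min_width=11, slack=3)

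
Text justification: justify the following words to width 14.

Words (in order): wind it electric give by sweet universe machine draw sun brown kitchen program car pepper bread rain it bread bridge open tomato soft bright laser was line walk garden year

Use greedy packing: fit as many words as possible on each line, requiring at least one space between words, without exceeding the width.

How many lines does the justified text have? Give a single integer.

Answer: 15

Derivation:
Line 1: ['wind', 'it'] (min_width=7, slack=7)
Line 2: ['electric', 'give'] (min_width=13, slack=1)
Line 3: ['by', 'sweet'] (min_width=8, slack=6)
Line 4: ['universe'] (min_width=8, slack=6)
Line 5: ['machine', 'draw'] (min_width=12, slack=2)
Line 6: ['sun', 'brown'] (min_width=9, slack=5)
Line 7: ['kitchen'] (min_width=7, slack=7)
Line 8: ['program', 'car'] (min_width=11, slack=3)
Line 9: ['pepper', 'bread'] (min_width=12, slack=2)
Line 10: ['rain', 'it', 'bread'] (min_width=13, slack=1)
Line 11: ['bridge', 'open'] (min_width=11, slack=3)
Line 12: ['tomato', 'soft'] (min_width=11, slack=3)
Line 13: ['bright', 'laser'] (min_width=12, slack=2)
Line 14: ['was', 'line', 'walk'] (min_width=13, slack=1)
Line 15: ['garden', 'year'] (min_width=11, slack=3)
Total lines: 15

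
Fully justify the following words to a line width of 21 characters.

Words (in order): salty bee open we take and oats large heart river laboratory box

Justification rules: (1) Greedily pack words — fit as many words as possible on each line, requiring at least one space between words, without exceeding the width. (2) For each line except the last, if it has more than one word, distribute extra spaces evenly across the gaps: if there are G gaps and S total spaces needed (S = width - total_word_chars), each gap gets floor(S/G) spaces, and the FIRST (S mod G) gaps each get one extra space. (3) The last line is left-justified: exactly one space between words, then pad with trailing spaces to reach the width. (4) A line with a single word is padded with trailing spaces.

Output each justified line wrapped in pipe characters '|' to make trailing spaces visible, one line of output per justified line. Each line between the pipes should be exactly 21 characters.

Answer: |salty   bee  open  we|
|take  and  oats large|
|heart           river|
|laboratory box       |

Derivation:
Line 1: ['salty', 'bee', 'open', 'we'] (min_width=17, slack=4)
Line 2: ['take', 'and', 'oats', 'large'] (min_width=19, slack=2)
Line 3: ['heart', 'river'] (min_width=11, slack=10)
Line 4: ['laboratory', 'box'] (min_width=14, slack=7)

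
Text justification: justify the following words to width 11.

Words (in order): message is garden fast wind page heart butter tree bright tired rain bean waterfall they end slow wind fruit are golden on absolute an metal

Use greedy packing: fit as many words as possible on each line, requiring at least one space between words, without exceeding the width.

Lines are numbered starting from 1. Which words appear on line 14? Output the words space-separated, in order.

Answer: absolute an

Derivation:
Line 1: ['message', 'is'] (min_width=10, slack=1)
Line 2: ['garden', 'fast'] (min_width=11, slack=0)
Line 3: ['wind', 'page'] (min_width=9, slack=2)
Line 4: ['heart'] (min_width=5, slack=6)
Line 5: ['butter', 'tree'] (min_width=11, slack=0)
Line 6: ['bright'] (min_width=6, slack=5)
Line 7: ['tired', 'rain'] (min_width=10, slack=1)
Line 8: ['bean'] (min_width=4, slack=7)
Line 9: ['waterfall'] (min_width=9, slack=2)
Line 10: ['they', 'end'] (min_width=8, slack=3)
Line 11: ['slow', 'wind'] (min_width=9, slack=2)
Line 12: ['fruit', 'are'] (min_width=9, slack=2)
Line 13: ['golden', 'on'] (min_width=9, slack=2)
Line 14: ['absolute', 'an'] (min_width=11, slack=0)
Line 15: ['metal'] (min_width=5, slack=6)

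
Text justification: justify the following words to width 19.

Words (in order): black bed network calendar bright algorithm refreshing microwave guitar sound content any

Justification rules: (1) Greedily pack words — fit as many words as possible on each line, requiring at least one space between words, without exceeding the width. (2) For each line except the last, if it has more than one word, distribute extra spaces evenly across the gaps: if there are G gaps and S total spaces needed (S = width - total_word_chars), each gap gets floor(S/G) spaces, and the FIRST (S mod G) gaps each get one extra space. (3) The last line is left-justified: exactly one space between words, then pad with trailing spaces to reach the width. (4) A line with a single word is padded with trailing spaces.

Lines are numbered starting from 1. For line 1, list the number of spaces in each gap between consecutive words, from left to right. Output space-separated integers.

Answer: 2 2

Derivation:
Line 1: ['black', 'bed', 'network'] (min_width=17, slack=2)
Line 2: ['calendar', 'bright'] (min_width=15, slack=4)
Line 3: ['algorithm'] (min_width=9, slack=10)
Line 4: ['refreshing'] (min_width=10, slack=9)
Line 5: ['microwave', 'guitar'] (min_width=16, slack=3)
Line 6: ['sound', 'content', 'any'] (min_width=17, slack=2)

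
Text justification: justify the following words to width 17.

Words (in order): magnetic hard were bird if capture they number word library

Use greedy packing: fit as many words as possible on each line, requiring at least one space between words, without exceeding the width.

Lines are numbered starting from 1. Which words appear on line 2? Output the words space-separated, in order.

Line 1: ['magnetic', 'hard'] (min_width=13, slack=4)
Line 2: ['were', 'bird', 'if'] (min_width=12, slack=5)
Line 3: ['capture', 'they'] (min_width=12, slack=5)
Line 4: ['number', 'word'] (min_width=11, slack=6)
Line 5: ['library'] (min_width=7, slack=10)

Answer: were bird if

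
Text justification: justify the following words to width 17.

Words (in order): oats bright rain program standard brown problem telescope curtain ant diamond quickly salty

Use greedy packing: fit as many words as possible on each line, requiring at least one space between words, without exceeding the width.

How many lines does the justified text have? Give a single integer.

Answer: 6

Derivation:
Line 1: ['oats', 'bright', 'rain'] (min_width=16, slack=1)
Line 2: ['program', 'standard'] (min_width=16, slack=1)
Line 3: ['brown', 'problem'] (min_width=13, slack=4)
Line 4: ['telescope', 'curtain'] (min_width=17, slack=0)
Line 5: ['ant', 'diamond'] (min_width=11, slack=6)
Line 6: ['quickly', 'salty'] (min_width=13, slack=4)
Total lines: 6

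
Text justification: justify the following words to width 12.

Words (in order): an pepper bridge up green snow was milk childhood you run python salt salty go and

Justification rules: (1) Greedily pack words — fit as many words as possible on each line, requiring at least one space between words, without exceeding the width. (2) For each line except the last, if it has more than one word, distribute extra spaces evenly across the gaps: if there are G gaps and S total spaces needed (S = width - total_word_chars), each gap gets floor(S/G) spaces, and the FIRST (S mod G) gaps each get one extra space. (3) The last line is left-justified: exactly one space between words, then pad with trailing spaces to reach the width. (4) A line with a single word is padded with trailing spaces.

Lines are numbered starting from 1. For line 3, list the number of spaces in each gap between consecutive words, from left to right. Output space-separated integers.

Answer: 3

Derivation:
Line 1: ['an', 'pepper'] (min_width=9, slack=3)
Line 2: ['bridge', 'up'] (min_width=9, slack=3)
Line 3: ['green', 'snow'] (min_width=10, slack=2)
Line 4: ['was', 'milk'] (min_width=8, slack=4)
Line 5: ['childhood'] (min_width=9, slack=3)
Line 6: ['you', 'run'] (min_width=7, slack=5)
Line 7: ['python', 'salt'] (min_width=11, slack=1)
Line 8: ['salty', 'go', 'and'] (min_width=12, slack=0)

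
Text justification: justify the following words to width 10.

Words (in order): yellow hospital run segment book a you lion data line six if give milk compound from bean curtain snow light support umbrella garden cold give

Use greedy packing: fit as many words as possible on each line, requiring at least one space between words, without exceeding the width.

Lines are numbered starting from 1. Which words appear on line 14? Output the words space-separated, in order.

Answer: support

Derivation:
Line 1: ['yellow'] (min_width=6, slack=4)
Line 2: ['hospital'] (min_width=8, slack=2)
Line 3: ['run'] (min_width=3, slack=7)
Line 4: ['segment'] (min_width=7, slack=3)
Line 5: ['book', 'a', 'you'] (min_width=10, slack=0)
Line 6: ['lion', 'data'] (min_width=9, slack=1)
Line 7: ['line', 'six'] (min_width=8, slack=2)
Line 8: ['if', 'give'] (min_width=7, slack=3)
Line 9: ['milk'] (min_width=4, slack=6)
Line 10: ['compound'] (min_width=8, slack=2)
Line 11: ['from', 'bean'] (min_width=9, slack=1)
Line 12: ['curtain'] (min_width=7, slack=3)
Line 13: ['snow', 'light'] (min_width=10, slack=0)
Line 14: ['support'] (min_width=7, slack=3)
Line 15: ['umbrella'] (min_width=8, slack=2)
Line 16: ['garden'] (min_width=6, slack=4)
Line 17: ['cold', 'give'] (min_width=9, slack=1)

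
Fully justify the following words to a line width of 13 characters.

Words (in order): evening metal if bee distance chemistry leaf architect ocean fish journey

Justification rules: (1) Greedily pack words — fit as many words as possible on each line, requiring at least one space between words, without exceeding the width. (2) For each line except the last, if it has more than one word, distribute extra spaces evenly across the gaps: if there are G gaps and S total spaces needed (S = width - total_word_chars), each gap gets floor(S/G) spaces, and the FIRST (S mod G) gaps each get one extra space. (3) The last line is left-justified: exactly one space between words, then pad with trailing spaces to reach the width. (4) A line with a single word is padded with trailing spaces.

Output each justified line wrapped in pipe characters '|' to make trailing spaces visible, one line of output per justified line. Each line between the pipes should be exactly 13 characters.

Answer: |evening metal|
|if        bee|
|distance     |
|chemistry    |
|leaf         |
|architect    |
|ocean    fish|
|journey      |

Derivation:
Line 1: ['evening', 'metal'] (min_width=13, slack=0)
Line 2: ['if', 'bee'] (min_width=6, slack=7)
Line 3: ['distance'] (min_width=8, slack=5)
Line 4: ['chemistry'] (min_width=9, slack=4)
Line 5: ['leaf'] (min_width=4, slack=9)
Line 6: ['architect'] (min_width=9, slack=4)
Line 7: ['ocean', 'fish'] (min_width=10, slack=3)
Line 8: ['journey'] (min_width=7, slack=6)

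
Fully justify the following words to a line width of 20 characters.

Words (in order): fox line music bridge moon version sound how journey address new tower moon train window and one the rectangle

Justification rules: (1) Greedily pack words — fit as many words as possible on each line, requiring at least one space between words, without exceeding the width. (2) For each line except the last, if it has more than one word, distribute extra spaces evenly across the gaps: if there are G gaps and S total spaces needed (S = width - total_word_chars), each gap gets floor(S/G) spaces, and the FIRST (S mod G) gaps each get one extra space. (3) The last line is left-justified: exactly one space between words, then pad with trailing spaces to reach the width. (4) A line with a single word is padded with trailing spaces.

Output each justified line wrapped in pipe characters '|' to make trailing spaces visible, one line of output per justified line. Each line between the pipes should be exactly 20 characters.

Line 1: ['fox', 'line', 'music'] (min_width=14, slack=6)
Line 2: ['bridge', 'moon', 'version'] (min_width=19, slack=1)
Line 3: ['sound', 'how', 'journey'] (min_width=17, slack=3)
Line 4: ['address', 'new', 'tower'] (min_width=17, slack=3)
Line 5: ['moon', 'train', 'window'] (min_width=17, slack=3)
Line 6: ['and', 'one', 'the'] (min_width=11, slack=9)
Line 7: ['rectangle'] (min_width=9, slack=11)

Answer: |fox    line    music|
|bridge  moon version|
|sound   how  journey|
|address   new  tower|
|moon   train  window|
|and      one     the|
|rectangle           |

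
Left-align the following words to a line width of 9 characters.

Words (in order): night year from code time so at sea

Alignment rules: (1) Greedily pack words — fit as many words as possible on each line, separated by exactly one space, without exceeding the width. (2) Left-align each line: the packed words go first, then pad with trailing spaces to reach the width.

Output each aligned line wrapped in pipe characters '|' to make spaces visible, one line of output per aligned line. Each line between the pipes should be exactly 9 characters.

Line 1: ['night'] (min_width=5, slack=4)
Line 2: ['year', 'from'] (min_width=9, slack=0)
Line 3: ['code', 'time'] (min_width=9, slack=0)
Line 4: ['so', 'at', 'sea'] (min_width=9, slack=0)

Answer: |night    |
|year from|
|code time|
|so at sea|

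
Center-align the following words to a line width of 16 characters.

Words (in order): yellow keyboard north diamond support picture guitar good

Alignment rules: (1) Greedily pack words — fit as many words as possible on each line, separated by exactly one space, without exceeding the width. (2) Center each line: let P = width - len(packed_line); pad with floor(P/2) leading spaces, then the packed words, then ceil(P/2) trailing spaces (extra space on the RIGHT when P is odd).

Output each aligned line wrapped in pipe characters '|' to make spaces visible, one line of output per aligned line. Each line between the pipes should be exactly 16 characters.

Line 1: ['yellow', 'keyboard'] (min_width=15, slack=1)
Line 2: ['north', 'diamond'] (min_width=13, slack=3)
Line 3: ['support', 'picture'] (min_width=15, slack=1)
Line 4: ['guitar', 'good'] (min_width=11, slack=5)

Answer: |yellow keyboard |
| north diamond  |
|support picture |
|  guitar good   |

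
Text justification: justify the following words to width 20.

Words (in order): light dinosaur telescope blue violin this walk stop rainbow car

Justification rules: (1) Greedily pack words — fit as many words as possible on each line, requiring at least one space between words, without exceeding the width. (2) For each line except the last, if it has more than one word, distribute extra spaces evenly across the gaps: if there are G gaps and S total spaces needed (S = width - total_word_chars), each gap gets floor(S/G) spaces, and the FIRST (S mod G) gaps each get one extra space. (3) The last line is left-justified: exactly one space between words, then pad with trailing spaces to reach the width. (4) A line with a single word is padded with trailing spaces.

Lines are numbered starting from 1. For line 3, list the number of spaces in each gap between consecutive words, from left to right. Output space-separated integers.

Line 1: ['light', 'dinosaur'] (min_width=14, slack=6)
Line 2: ['telescope', 'blue'] (min_width=14, slack=6)
Line 3: ['violin', 'this', 'walk'] (min_width=16, slack=4)
Line 4: ['stop', 'rainbow', 'car'] (min_width=16, slack=4)

Answer: 3 3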